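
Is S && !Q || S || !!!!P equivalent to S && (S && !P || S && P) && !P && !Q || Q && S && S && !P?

No

E1: S && !Q || S || !!!!P
    = S && !Q || S || !!P   — double negation
    = S || !!P   — absorption
    = S || P   — double negation
E2: S && (S && !P || S && P) && !P && !Q || Q && S && S && !P
    = S && S && !P && !Q || Q && S && S && !P   — distribution
    = S && S && !P   — distribution
    = S && !P   — idempotence
These differ: at P=1, Q=0, S=1, E1 = 1 but E2 = 0.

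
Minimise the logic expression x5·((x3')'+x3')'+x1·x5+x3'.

x5·x1+x3'

x5·((x3')'+x3')'+x1·x5+x3'
= x5·(((x3')'+x3')'+x1)+x3'   [distribution]
= x5·(x3'·x3+x1)+x3'   [De Morgan]
= x5·x1+x3'   [complement / identity]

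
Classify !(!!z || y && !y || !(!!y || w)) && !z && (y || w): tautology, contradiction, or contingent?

!(!!z || y && !y || !(!!y || w)) && !z && (y || w)
= !(!!z || !(!!y || w)) && !z && (y || w)   (complement / identity)
= !z && (!!y || w) && !z && (y || w)   (De Morgan)
= !z && (y || w) && !z && (y || w)   (double negation)
= !z && (y || w)   (idempotence)
This depends on w, y, z, so it is not a constant.

contingent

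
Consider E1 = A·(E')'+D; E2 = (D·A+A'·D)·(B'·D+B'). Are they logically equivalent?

E1: A·(E')'+D
    = A·E+D   [double negation]
E2: (D·A+A'·D)·(B'·D+B')
    = (D·A+A'·D)·B'   [absorption]
    = D·B'   [distribution]
These differ: at A=1, B=1, D=1, E=1, E1 = 1 but E2 = 0.

No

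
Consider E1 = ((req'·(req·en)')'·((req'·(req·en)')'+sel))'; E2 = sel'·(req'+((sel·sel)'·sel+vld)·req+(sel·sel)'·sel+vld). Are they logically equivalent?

E1: ((req'·(req·en)')'·((req'·(req·en)')'+sel))'
    = ((req'·(req·en)')')'   (absorption)
    = (req+req·en)'   (De Morgan)
    = req'   (absorption)
E2: sel'·(req'+((sel·sel)'·sel+vld)·req+(sel·sel)'·sel+vld)
    = sel'·(req'+(sel·sel)'·sel+vld)   (absorption)
    = sel'·(req'+sel'·sel+vld)   (idempotence)
    = sel'·(req'+vld)   (complement / identity)
These differ: at en=0, req=0, sel=1, vld=1, E1 = 1 but E2 = 0.

No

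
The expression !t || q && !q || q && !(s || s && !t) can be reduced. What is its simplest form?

!t || q && !s

!t || q && !q || q && !(s || s && !t)
= !t || q && !q || q && !s   [absorption]
= !t || q && !s   [complement / identity]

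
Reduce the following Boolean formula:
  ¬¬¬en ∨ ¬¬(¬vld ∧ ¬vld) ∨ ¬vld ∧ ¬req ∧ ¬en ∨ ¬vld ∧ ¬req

¬en ∨ ¬vld

¬¬¬en ∨ ¬¬(¬vld ∧ ¬vld) ∨ ¬vld ∧ ¬req ∧ ¬en ∨ ¬vld ∧ ¬req
= ¬¬¬en ∨ ¬¬¬vld ∨ ¬vld ∧ ¬req ∧ ¬en ∨ ¬vld ∧ ¬req
= ¬¬¬en ∨ ¬¬¬vld ∨ ¬vld ∧ ¬req
= ¬en ∨ ¬¬¬vld ∨ ¬vld ∧ ¬req
= ¬en ∨ ¬vld ∨ ¬vld ∧ ¬req
= ¬en ∨ ¬vld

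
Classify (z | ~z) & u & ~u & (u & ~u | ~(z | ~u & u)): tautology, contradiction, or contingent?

(z | ~z) & u & ~u & (u & ~u | ~(z | ~u & u))
= (z | ~z) & u & ~u & (u & ~u | ~z)   [complement / identity]
= u & ~u & (u & ~u | ~z)   [complement / identity]
= u & ~u   [absorption]
= 0   [complement]

contradiction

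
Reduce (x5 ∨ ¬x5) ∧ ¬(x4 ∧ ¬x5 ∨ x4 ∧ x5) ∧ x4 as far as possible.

False

(x5 ∨ ¬x5) ∧ ¬(x4 ∧ ¬x5 ∨ x4 ∧ x5) ∧ x4
= (x5 ∨ ¬x5) ∧ ¬x4 ∧ x4   — distribution
= ¬x4 ∧ x4   — complement / identity
= False   — complement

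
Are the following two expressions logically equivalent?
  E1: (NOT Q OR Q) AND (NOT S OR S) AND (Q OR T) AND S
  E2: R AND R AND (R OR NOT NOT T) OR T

No

E1: (NOT Q OR Q) AND (NOT S OR S) AND (Q OR T) AND S
    = (NOT S OR S) AND (Q OR T) AND S   — complement / identity
    = (Q OR T) AND S   — complement / identity
E2: R AND R AND (R OR NOT NOT T) OR T
    = R AND R AND (R OR T) OR T   — double negation
    = R AND (R OR T) OR T   — idempotence
    = R OR T   — absorption
These differ: at Q=0, R=1, S=0, T=0, E1 = 0 but E2 = 1.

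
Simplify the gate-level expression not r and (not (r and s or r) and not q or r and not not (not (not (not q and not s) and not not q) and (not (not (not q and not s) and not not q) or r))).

not r and (not (r and s or r) and not q or r and not not (not (not (not q and not s) and not not q) and (not (not (not q and not s) and not not q) or r)))
= not r and (not (r and s or r) and not q or r and not not not (not (not q and not s) and not not q))
= not r and (not (r and s or r) and not q or r and not not (not q and not s or not q))
= not r and (not r and not q or r and not not (not q and not s or not q))
= not r and (not r and not q or r and (not q and not s or not q))
= not r and (not r and not q or r and not q)
= not r and not q

not r and not q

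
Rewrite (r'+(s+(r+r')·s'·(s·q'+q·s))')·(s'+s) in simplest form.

(r'+(s+(r+r')·s'·(s·q'+q·s))')·(s'+s)
= (r'+(s+(r+r')·s'·s)')·(s'+s)
= (r'+(s+s'·s)')·(s'+s)
= (r'+s')·(s'+s)
= r'+s'

r'+s'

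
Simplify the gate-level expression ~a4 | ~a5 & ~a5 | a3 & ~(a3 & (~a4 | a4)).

~a4 | ~a5

~a4 | ~a5 & ~a5 | a3 & ~(a3 & (~a4 | a4))
= ~a4 | ~a5 & ~a5 | a3 & ~a3   [complement / identity]
= ~a4 | ~a5 | a3 & ~a3   [idempotence]
= ~a4 | ~a5   [complement / identity]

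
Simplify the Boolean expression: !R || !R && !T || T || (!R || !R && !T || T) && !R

!R || !R && !T || T || (!R || !R && !T || T) && !R
= !R || !R && !T || T   [absorption]
= !R || T   [absorption]

!R || T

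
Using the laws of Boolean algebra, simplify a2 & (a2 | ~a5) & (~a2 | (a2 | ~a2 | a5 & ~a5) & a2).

a2

a2 & (a2 | ~a5) & (~a2 | (a2 | ~a2 | a5 & ~a5) & a2)
= a2 & (a2 | ~a5) & (~a2 | (a2 | ~a2) & a2)   [complement / identity]
= a2 & (a2 | ~a5) & (~a2 | a2)   [complement / identity]
= a2 & (a2 | ~a5)   [complement / identity]
= a2   [absorption]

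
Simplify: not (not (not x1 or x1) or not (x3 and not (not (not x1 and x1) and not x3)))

x3

not (not (not x1 or x1) or not (x3 and not (not (not x1 and x1) and not x3)))
= not (not (not x1 or x1) or not (x3 and (not x1 and x1 or x3)))   — De Morgan
= not (not (not x1 or x1) or not (x3 and x3))   — complement / identity
= (not x1 or x1) and x3 and x3   — De Morgan
= x3 and x3   — complement / identity
= x3   — idempotence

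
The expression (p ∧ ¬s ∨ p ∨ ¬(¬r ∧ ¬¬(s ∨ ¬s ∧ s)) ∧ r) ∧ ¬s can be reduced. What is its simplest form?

(p ∨ r) ∧ ¬s

(p ∧ ¬s ∨ p ∨ ¬(¬r ∧ ¬¬(s ∨ ¬s ∧ s)) ∧ r) ∧ ¬s
= (p ∧ ¬s ∨ p ∨ ¬(¬r ∧ ¬¬s) ∧ r) ∧ ¬s
= (p ∧ ¬s ∨ p ∨ (r ∨ ¬s) ∧ r) ∧ ¬s
= (p ∨ (r ∨ ¬s) ∧ r) ∧ ¬s
= (p ∨ r) ∧ ¬s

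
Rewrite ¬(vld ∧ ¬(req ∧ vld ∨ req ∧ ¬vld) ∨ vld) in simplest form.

¬(vld ∧ ¬(req ∧ vld ∨ req ∧ ¬vld) ∨ vld)
= ¬(vld ∧ ¬req ∨ vld)   [distribution]
= ¬vld   [absorption]

¬vld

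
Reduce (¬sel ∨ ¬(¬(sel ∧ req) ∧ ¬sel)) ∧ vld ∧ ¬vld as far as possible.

(¬sel ∨ ¬(¬(sel ∧ req) ∧ ¬sel)) ∧ vld ∧ ¬vld
= (¬sel ∨ sel ∧ req ∨ sel) ∧ vld ∧ ¬vld   [De Morgan]
= (¬sel ∨ sel) ∧ vld ∧ ¬vld   [absorption]
= vld ∧ ¬vld   [complement / identity]
= False   [complement]

False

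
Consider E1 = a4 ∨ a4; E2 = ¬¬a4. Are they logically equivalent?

E1: a4 ∨ a4
    = a4   [idempotence]
E2: ¬¬a4
    = a4   [double negation]
Both reduce to a4, so they are equivalent.

Yes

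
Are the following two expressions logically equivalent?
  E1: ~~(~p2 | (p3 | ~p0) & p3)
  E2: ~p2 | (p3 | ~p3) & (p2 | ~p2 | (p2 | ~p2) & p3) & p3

Yes

E1: ~~(~p2 | (p3 | ~p0) & p3)
    = ~~(~p2 | p3)   [absorption]
    = ~p2 | p3   [double negation]
E2: ~p2 | (p3 | ~p3) & (p2 | ~p2 | (p2 | ~p2) & p3) & p3
    = ~p2 | (p3 | ~p3) & (p2 | ~p2) & p3   [absorption]
    = ~p2 | (p3 | ~p3) & p3   [complement / identity]
    = ~p2 | p3   [complement / identity]
Both reduce to ~p2 | p3, so they are equivalent.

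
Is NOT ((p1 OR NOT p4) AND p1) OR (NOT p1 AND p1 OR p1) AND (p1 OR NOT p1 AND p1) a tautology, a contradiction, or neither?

NOT ((p1 OR NOT p4) AND p1) OR (NOT p1 AND p1 OR p1) AND (p1 OR NOT p1 AND p1)
= NOT ((p1 OR NOT p4) AND p1) OR NOT p1 AND p1 OR p1 AND p1
= NOT p1 OR NOT p1 AND p1 OR p1 AND p1
= NOT p1 OR p1
= TRUE

tautology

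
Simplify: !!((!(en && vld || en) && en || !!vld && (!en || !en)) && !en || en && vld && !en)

vld && !en

!!((!(en && vld || en) && en || !!vld && (!en || !en)) && !en || en && vld && !en)
= (!(en && vld || en) && en || !!vld && (!en || !en)) && !en || en && vld && !en
= (!(en && vld || en) && en || !!vld && !en) && !en || en && vld && !en
= (!(en && vld || en) && en || vld && !en) && !en || en && vld && !en
= (!en && en || vld && !en) && !en || en && vld && !en
= vld && !en && !en || en && vld && !en
= vld && !en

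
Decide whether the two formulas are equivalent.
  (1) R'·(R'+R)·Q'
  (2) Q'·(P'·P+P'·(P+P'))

E1: R'·(R'+R)·Q'
    = R'·Q'
E2: Q'·(P'·P+P'·(P+P'))
    = Q'·(P'·P+P')
    = Q'·P'
These differ: at P=0, Q=0, R=1, E1 = 0 but E2 = 1.

No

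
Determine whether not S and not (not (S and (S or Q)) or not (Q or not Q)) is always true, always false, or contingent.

always false

not S and not (not (S and (S or Q)) or not (Q or not Q))
= not S and S and (S or Q) and (Q or not Q)   [De Morgan]
= not S and S and (S or Q)   [complement / identity]
= not S and S   [absorption]
= False   [complement]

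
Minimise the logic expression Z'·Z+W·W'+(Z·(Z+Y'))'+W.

Z'+W

Z'·Z+W·W'+(Z·(Z+Y'))'+W
= Z'·Z+W·W'+Z'+W   — absorption
= W·W'+Z'+W   — complement / identity
= Z'+W   — complement / identity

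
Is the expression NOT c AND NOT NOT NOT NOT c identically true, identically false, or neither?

NOT c AND NOT NOT NOT NOT c
= NOT c AND NOT NOT c   [double negation]
= NOT c AND c   [double negation]
= FALSE   [complement]

identically false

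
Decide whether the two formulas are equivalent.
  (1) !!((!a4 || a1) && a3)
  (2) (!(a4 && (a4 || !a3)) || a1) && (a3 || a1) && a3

Yes

E1: !!((!a4 || a1) && a3)
    = (!a4 || a1) && a3   — double negation
E2: (!(a4 && (a4 || !a3)) || a1) && (a3 || a1) && a3
    = (!a4 || a1) && (a3 || a1) && a3   — absorption
    = (!a4 || a1) && a3   — absorption
Both reduce to (!a4 || a1) && a3, so they are equivalent.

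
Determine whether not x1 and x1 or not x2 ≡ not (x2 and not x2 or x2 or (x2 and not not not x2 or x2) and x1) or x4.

E1: not x1 and x1 or not x2
    = not x2   — complement / identity
E2: not (x2 and not x2 or x2 or (x2 and not not not x2 or x2) and x1) or x4
    = not (x2 and not x2 or x2 or (x2 and not x2 or x2) and x1) or x4   — double negation
    = not (x2 and not x2 or x2) or x4   — absorption
    = not x2 or x4   — complement / identity
These differ: at x1=1, x2=1, x4=1, E1 = 0 but E2 = 1.

No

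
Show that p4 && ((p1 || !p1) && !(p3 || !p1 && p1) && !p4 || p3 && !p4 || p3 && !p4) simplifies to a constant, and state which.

p4 && ((p1 || !p1) && !(p3 || !p1 && p1) && !p4 || p3 && !p4 || p3 && !p4)
= p4 && (!(p3 || !p1 && p1) && !p4 || p3 && !p4 || p3 && !p4)
= p4 && (!p3 && !p4 || p3 && !p4 || p3 && !p4)
= p4 && (!p3 && !p4 || p3 && !p4)
= p4 && !p4
= false

false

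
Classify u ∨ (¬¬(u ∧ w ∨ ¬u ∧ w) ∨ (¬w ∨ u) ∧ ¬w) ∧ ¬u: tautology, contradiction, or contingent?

u ∨ (¬¬(u ∧ w ∨ ¬u ∧ w) ∨ (¬w ∨ u) ∧ ¬w) ∧ ¬u
= u ∨ (¬¬w ∨ (¬w ∨ u) ∧ ¬w) ∧ ¬u   (distribution)
= u ∨ (¬¬w ∨ ¬w) ∧ ¬u   (absorption)
= u ∨ (w ∨ ¬w) ∧ ¬u   (double negation)
= u ∨ ¬u   (complement / identity)
= True   (complement)

tautology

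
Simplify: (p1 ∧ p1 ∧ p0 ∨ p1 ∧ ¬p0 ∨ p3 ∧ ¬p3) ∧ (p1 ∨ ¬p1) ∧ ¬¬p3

p1 ∧ p3

(p1 ∧ p1 ∧ p0 ∨ p1 ∧ ¬p0 ∨ p3 ∧ ¬p3) ∧ (p1 ∨ ¬p1) ∧ ¬¬p3
= (p1 ∧ p1 ∧ p0 ∨ p1 ∧ ¬p0 ∨ p3 ∧ ¬p3) ∧ ¬¬p3   (complement / identity)
= (p1 ∧ p1 ∧ p0 ∨ p1 ∧ ¬p0 ∨ p3 ∧ ¬p3) ∧ p3   (double negation)
= (p1 ∧ p0 ∨ p1 ∧ ¬p0 ∨ p3 ∧ ¬p3) ∧ p3   (idempotence)
= (p1 ∧ p0 ∨ p1 ∧ ¬p0) ∧ p3   (complement / identity)
= p1 ∧ p3   (distribution)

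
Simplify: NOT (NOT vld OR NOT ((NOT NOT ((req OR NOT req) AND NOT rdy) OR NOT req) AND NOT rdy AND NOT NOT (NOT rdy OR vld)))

NOT (NOT vld OR NOT ((NOT NOT ((req OR NOT req) AND NOT rdy) OR NOT req) AND NOT rdy AND NOT NOT (NOT rdy OR vld)))
= NOT (NOT vld OR NOT ((NOT NOT NOT rdy OR NOT req) AND NOT rdy AND NOT NOT (NOT rdy OR vld)))   — complement / identity
= vld AND (NOT NOT NOT rdy OR NOT req) AND NOT rdy AND NOT NOT (NOT rdy OR vld)   — De Morgan
= vld AND (NOT NOT NOT rdy OR NOT req) AND NOT rdy AND (NOT rdy OR vld)   — double negation
= vld AND (NOT rdy OR NOT req) AND NOT rdy AND (NOT rdy OR vld)   — double negation
= vld AND NOT rdy AND (NOT rdy OR vld)   — absorption
= vld AND NOT rdy   — absorption

vld AND NOT rdy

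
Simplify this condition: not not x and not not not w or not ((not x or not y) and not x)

x

not not x and not not not w or not ((not x or not y) and not x)
= not not x and not not not w or not not x
= not not x and not w or not not x
= not not x
= x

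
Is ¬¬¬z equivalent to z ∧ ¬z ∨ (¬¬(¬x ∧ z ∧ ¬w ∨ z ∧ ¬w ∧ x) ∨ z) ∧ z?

E1: ¬¬¬z
    = ¬z
E2: z ∧ ¬z ∨ (¬¬(¬x ∧ z ∧ ¬w ∨ z ∧ ¬w ∧ x) ∨ z) ∧ z
    = z ∧ ¬z ∨ (¬x ∧ z ∧ ¬w ∨ z ∧ ¬w ∧ x ∨ z) ∧ z
    = z ∧ ¬z ∨ (z ∧ ¬w ∨ z) ∧ z
    = z ∧ ¬z ∨ z ∧ z
    = z
These differ: at w=0, x=0, z=0, E1 = 1 but E2 = 0.

No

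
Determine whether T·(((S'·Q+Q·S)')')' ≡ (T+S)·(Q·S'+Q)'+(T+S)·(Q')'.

No

E1: T·(((S'·Q+Q·S)')')'
    = T·((Q')')'   [distribution]
    = T·Q'   [double negation]
E2: (T+S)·(Q·S'+Q)'+(T+S)·(Q')'
    = (T+S)·Q'+(T+S)·(Q')'   [absorption]
    = (T+S)·Q'+(T+S)·Q   [double negation]
    = T+S   [distribution]
These differ: at Q=1, S=1, T=0, E1 = 0 but E2 = 1.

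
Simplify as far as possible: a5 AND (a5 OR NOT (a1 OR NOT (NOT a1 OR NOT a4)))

a5 AND (a5 OR NOT (a1 OR NOT (NOT a1 OR NOT a4)))
= a5 AND (a5 OR NOT (a1 OR a1 AND a4))   (De Morgan)
= a5 AND (a5 OR NOT a1)   (absorption)
= a5   (absorption)

a5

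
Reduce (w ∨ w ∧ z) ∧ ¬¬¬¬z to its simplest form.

(w ∨ w ∧ z) ∧ ¬¬¬¬z
= (w ∨ w ∧ z) ∧ ¬¬z   — double negation
= w ∧ ¬¬z   — absorption
= w ∧ z   — double negation

w ∧ z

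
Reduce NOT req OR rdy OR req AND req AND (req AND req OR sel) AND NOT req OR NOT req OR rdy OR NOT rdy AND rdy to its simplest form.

NOT req OR rdy

NOT req OR rdy OR req AND req AND (req AND req OR sel) AND NOT req OR NOT req OR rdy OR NOT rdy AND rdy
= NOT req OR rdy OR req AND req AND NOT req OR NOT req OR rdy OR NOT rdy AND rdy
= NOT req OR rdy OR req AND NOT req OR NOT req OR rdy OR NOT rdy AND rdy
= NOT req OR rdy OR NOT req OR rdy OR NOT rdy AND rdy
= NOT req OR rdy OR NOT rdy AND rdy
= NOT req OR rdy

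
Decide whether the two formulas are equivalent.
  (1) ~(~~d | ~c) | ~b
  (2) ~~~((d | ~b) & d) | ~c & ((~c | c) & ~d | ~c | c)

E1: ~(~~d | ~c) | ~b
    = ~d & c | ~b   (De Morgan)
E2: ~~~((d | ~b) & d) | ~c & ((~c | c) & ~d | ~c | c)
    = ~~~((d | ~b) & d) | ~c & (~c | c)   (absorption)
    = ~((d | ~b) & d) | ~c & (~c | c)   (double negation)
    = ~d | ~c & (~c | c)   (absorption)
    = ~d | ~c   (complement / identity)
These differ: at b=1, c=0, d=1, E1 = 0 but E2 = 1.

No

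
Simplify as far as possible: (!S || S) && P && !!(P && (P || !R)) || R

P || R

(!S || S) && P && !!(P && (P || !R)) || R
= P && !!(P && (P || !R)) || R
= P && !!P || R
= P && P || R
= P || R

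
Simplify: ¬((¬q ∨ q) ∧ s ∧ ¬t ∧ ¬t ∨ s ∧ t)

¬s

¬((¬q ∨ q) ∧ s ∧ ¬t ∧ ¬t ∨ s ∧ t)
= ¬(s ∧ ¬t ∧ ¬t ∨ s ∧ t)   — complement / identity
= ¬(s ∧ ¬t ∨ s ∧ t)   — idempotence
= ¬s   — distribution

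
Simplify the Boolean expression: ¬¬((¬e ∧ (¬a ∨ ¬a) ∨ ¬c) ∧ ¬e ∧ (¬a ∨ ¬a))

¬¬((¬e ∧ (¬a ∨ ¬a) ∨ ¬c) ∧ ¬e ∧ (¬a ∨ ¬a))
= ¬¬(¬e ∧ (¬a ∨ ¬a))   (absorption)
= ¬¬(¬e ∧ ¬a)   (idempotence)
= ¬e ∧ ¬a   (double negation)

¬e ∧ ¬a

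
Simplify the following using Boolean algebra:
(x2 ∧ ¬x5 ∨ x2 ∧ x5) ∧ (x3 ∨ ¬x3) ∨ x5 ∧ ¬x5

(x2 ∧ ¬x5 ∨ x2 ∧ x5) ∧ (x3 ∨ ¬x3) ∨ x5 ∧ ¬x5
= (x2 ∧ ¬x5 ∨ x2 ∧ x5) ∧ (x3 ∨ ¬x3)
= x2 ∧ ¬x5 ∨ x2 ∧ x5
= x2

x2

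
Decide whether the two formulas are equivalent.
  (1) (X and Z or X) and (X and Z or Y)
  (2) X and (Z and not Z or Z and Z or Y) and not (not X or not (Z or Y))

Yes

E1: (X and Z or X) and (X and Z or Y)
    = X and Z or X and Y
    = X and (Z or Y)
E2: X and (Z and not Z or Z and Z or Y) and not (not X or not (Z or Y))
    = X and (Z and not Z or Z and Z or Y) and X and (Z or Y)
    = X and (Z or Y) and X and (Z or Y)
    = X and (Z or Y)
Both reduce to X and (Z or Y), so they are equivalent.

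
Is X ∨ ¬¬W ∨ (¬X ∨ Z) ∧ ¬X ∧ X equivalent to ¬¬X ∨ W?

Yes

E1: X ∨ ¬¬W ∨ (¬X ∨ Z) ∧ ¬X ∧ X
    = X ∨ W ∨ (¬X ∨ Z) ∧ ¬X ∧ X
    = X ∨ W ∨ ¬X ∧ X
    = X ∨ W
E2: ¬¬X ∨ W
    = X ∨ W
Both reduce to X ∨ W, so they are equivalent.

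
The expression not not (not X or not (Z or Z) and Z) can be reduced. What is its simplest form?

not not (not X or not (Z or Z) and Z)
= not not (not X or not Z and Z)
= not X or not Z and Z
= not X

not X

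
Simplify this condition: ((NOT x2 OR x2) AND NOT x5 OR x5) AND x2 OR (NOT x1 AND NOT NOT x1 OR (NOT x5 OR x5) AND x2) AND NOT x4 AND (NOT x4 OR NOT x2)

x2

((NOT x2 OR x2) AND NOT x5 OR x5) AND x2 OR (NOT x1 AND NOT NOT x1 OR (NOT x5 OR x5) AND x2) AND NOT x4 AND (NOT x4 OR NOT x2)
= ((NOT x2 OR x2) AND NOT x5 OR x5) AND x2 OR (NOT x1 AND x1 OR (NOT x5 OR x5) AND x2) AND NOT x4 AND (NOT x4 OR NOT x2)   — double negation
= ((NOT x2 OR x2) AND NOT x5 OR x5) AND x2 OR (NOT x5 OR x5) AND x2 AND NOT x4 AND (NOT x4 OR NOT x2)   — complement / identity
= (NOT x5 OR x5) AND x2 OR (NOT x5 OR x5) AND x2 AND NOT x4 AND (NOT x4 OR NOT x2)   — complement / identity
= (NOT x5 OR x5) AND x2 OR (NOT x5 OR x5) AND x2 AND NOT x4   — absorption
= (NOT x5 OR x5) AND x2   — absorption
= x2   — complement / identity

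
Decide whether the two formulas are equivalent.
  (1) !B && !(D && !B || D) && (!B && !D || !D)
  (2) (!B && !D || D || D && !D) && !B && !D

E1: !B && !(D && !B || D) && (!B && !D || !D)
    = !B && !D && (!B && !D || !D)   (absorption)
    = !B && !D   (absorption)
E2: (!B && !D || D || D && !D) && !B && !D
    = (!B && !D || D) && !B && !D   (complement / identity)
    = !B && !D   (absorption)
Both reduce to !B && !D, so they are equivalent.

Yes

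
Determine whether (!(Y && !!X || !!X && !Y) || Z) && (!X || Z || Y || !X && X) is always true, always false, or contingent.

(!(Y && !!X || !!X && !Y) || Z) && (!X || Z || Y || !X && X)
= (!!!X || Z) && (!X || Z || Y || !X && X)
= (!!!X || Z) && (!X || Z || Y)
= (!X || Z) && (!X || Z || Y)
= !X || Z
This depends on X, Z, so it is not a constant.

contingent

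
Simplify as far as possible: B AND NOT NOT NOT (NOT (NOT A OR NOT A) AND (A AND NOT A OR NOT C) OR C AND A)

B AND NOT NOT NOT (NOT (NOT A OR NOT A) AND (A AND NOT A OR NOT C) OR C AND A)
= B AND NOT NOT NOT (NOT (NOT A OR NOT A) AND NOT C OR C AND A)
= B AND NOT NOT NOT (A AND A AND NOT C OR C AND A)
= B AND NOT NOT NOT (A AND NOT C OR C AND A)
= B AND NOT NOT NOT A
= B AND NOT A

B AND NOT A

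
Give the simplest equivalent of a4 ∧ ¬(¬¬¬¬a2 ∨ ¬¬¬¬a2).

a4 ∧ ¬a2

a4 ∧ ¬(¬¬¬¬a2 ∨ ¬¬¬¬a2)
= a4 ∧ ¬¬¬¬¬a2   [idempotence]
= a4 ∧ ¬¬¬a2   [double negation]
= a4 ∧ ¬a2   [double negation]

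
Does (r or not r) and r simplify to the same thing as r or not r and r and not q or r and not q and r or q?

E1: (r or not r) and r
    = r   (complement / identity)
E2: r or not r and r and not q or r and not q and r or q
    = r or r and not q or q   (distribution)
    = r or q   (absorption)
These differ: at q=1, r=0, E1 = 0 but E2 = 1.

No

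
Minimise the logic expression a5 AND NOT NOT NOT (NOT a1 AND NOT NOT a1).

a5 AND NOT NOT NOT (NOT a1 AND NOT NOT a1)
= a5 AND NOT (NOT a1 AND NOT NOT a1)
= a5 AND (a1 OR NOT a1)
= a5

a5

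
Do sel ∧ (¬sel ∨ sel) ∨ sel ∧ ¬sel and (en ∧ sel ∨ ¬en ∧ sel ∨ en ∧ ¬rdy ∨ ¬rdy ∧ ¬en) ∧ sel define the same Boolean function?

E1: sel ∧ (¬sel ∨ sel) ∨ sel ∧ ¬sel
    = sel ∨ sel ∧ ¬sel   [complement / identity]
    = sel   [complement / identity]
E2: (en ∧ sel ∨ ¬en ∧ sel ∨ en ∧ ¬rdy ∨ ¬rdy ∧ ¬en) ∧ sel
    = (sel ∨ en ∧ ¬rdy ∨ ¬rdy ∧ ¬en) ∧ sel   [distribution]
    = (sel ∨ ¬rdy) ∧ sel   [distribution]
    = sel   [absorption]
Both reduce to sel, so they are equivalent.

Yes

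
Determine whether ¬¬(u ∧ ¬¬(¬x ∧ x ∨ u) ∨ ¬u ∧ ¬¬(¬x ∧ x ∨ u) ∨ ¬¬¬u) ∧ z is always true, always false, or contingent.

contingent

¬¬(u ∧ ¬¬(¬x ∧ x ∨ u) ∨ ¬u ∧ ¬¬(¬x ∧ x ∨ u) ∨ ¬¬¬u) ∧ z
= ¬¬(¬¬(¬x ∧ x ∨ u) ∨ ¬¬¬u) ∧ z   (distribution)
= ¬¬(¬¬u ∨ ¬¬¬u) ∧ z   (complement / identity)
= ¬(¬u ∧ ¬¬u) ∧ z   (De Morgan)
= (u ∨ ¬u) ∧ z   (De Morgan)
= z   (complement / identity)
This depends on z, so it is not a constant.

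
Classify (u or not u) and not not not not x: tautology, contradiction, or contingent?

contingent

(u or not u) and not not not not x
= not not not not x   (complement / identity)
= not not x   (double negation)
= x   (double negation)
This depends on x, so it is not a constant.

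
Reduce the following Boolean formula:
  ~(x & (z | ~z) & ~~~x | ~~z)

~(x & (z | ~z) & ~~~x | ~~z)
= ~(x & ~~~x | ~~z)   [complement / identity]
= ~(x & ~~~x | z)   [double negation]
= ~(x & ~x | z)   [double negation]
= ~z   [complement / identity]

~z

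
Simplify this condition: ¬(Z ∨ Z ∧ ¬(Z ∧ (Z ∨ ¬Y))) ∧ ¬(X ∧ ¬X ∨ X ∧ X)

¬(Z ∨ Z ∧ ¬(Z ∧ (Z ∨ ¬Y))) ∧ ¬(X ∧ ¬X ∨ X ∧ X)
= ¬(Z ∨ Z ∧ ¬(Z ∧ (Z ∨ ¬Y))) ∧ ¬X   [distribution]
= ¬(Z ∨ Z ∧ ¬Z) ∧ ¬X   [absorption]
= ¬Z ∧ ¬X   [complement / identity]

¬Z ∧ ¬X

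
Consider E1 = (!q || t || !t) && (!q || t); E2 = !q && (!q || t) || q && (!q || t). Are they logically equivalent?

Yes

E1: (!q || t || !t) && (!q || t)
    = !q || t   — absorption
E2: !q && (!q || t) || q && (!q || t)
    = !q || t   — distribution
Both reduce to !q || t, so they are equivalent.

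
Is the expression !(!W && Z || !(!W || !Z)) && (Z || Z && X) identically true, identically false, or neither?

identically false

!(!W && Z || !(!W || !Z)) && (Z || Z && X)
= !(!W && Z || W && Z) && (Z || Z && X)   [De Morgan]
= !(!W && Z || W && Z) && Z   [absorption]
= !Z && Z   [distribution]
= false   [complement]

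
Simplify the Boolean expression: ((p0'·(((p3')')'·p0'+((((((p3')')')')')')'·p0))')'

p0'·p3'

((p0'·(((p3')')'·p0'+((((((p3')')')')')')'·p0))')'
= ((p0'·(((p3')')'·p0'+((((p3')')')')'·p0))')'
= ((p0'·(((p3')')'·p0'+((p3')')'·p0))')'
= ((p0'·((p3')')')')'
= ((p0'·p3')')'
= p0'·p3'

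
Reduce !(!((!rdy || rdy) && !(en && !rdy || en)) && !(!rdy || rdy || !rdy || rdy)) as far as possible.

true

!(!((!rdy || rdy) && !(en && !rdy || en)) && !(!rdy || rdy || !rdy || rdy))
= !(!((!rdy || rdy) && !(en && !rdy || en)) && !(!rdy || rdy))   (idempotence)
= !(!((!rdy || rdy) && !en) && !(!rdy || rdy))   (absorption)
= (!rdy || rdy) && !en || !rdy || rdy   (De Morgan)
= !rdy || rdy   (absorption)
= true   (complement)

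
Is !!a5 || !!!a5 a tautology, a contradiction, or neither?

!!a5 || !!!a5
= !!a5 || !a5   — double negation
= a5 || !a5   — double negation
= true   — complement

tautology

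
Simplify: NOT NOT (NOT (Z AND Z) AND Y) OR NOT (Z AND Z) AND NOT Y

NOT NOT (NOT (Z AND Z) AND Y) OR NOT (Z AND Z) AND NOT Y
= NOT (Z AND Z) AND Y OR NOT (Z AND Z) AND NOT Y   (double negation)
= NOT (Z AND Z) AND (Y OR NOT Y)   (distribution)
= NOT (Z AND Z)   (complement / identity)
= NOT Z   (idempotence)

NOT Z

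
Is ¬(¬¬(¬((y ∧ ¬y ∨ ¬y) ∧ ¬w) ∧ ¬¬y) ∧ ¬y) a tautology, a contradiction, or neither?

¬(¬¬(¬((y ∧ ¬y ∨ ¬y) ∧ ¬w) ∧ ¬¬y) ∧ ¬y)
= ¬(¬¬(¬(¬y ∧ ¬w) ∧ ¬¬y) ∧ ¬y)   (complement / identity)
= ¬(¬(¬y ∧ ¬w ∨ ¬y) ∧ ¬y)   (De Morgan)
= ¬y ∧ ¬w ∨ ¬y ∨ y   (De Morgan)
= ¬y ∨ y   (absorption)
= True   (complement)

tautology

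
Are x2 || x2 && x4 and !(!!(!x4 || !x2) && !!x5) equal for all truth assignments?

E1: x2 || x2 && x4
    = x2
E2: !(!!(!x4 || !x2) && !!x5)
    = !(!(x4 && x2) && !!x5)
    = x4 && x2 || !x5
These differ: at x2=0, x4=0, x5=0, E1 = 0 but E2 = 1.

No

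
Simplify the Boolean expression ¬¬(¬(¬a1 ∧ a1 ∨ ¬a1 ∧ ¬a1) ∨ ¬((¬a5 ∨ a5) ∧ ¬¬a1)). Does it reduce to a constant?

¬¬(¬(¬a1 ∧ a1 ∨ ¬a1 ∧ ¬a1) ∨ ¬((¬a5 ∨ a5) ∧ ¬¬a1))
= ¬¬(¬¬a1 ∨ ¬((¬a5 ∨ a5) ∧ ¬¬a1))
= ¬¬(¬¬a1 ∨ ¬¬¬a1)
= ¬(¬a1 ∧ ¬¬a1)
= a1 ∨ ¬a1
= True

True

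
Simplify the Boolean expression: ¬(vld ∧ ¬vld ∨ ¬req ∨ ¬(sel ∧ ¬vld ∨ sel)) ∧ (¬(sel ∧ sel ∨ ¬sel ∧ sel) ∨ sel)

req ∧ sel

¬(vld ∧ ¬vld ∨ ¬req ∨ ¬(sel ∧ ¬vld ∨ sel)) ∧ (¬(sel ∧ sel ∨ ¬sel ∧ sel) ∨ sel)
= ¬(vld ∧ ¬vld ∨ ¬req ∨ ¬(sel ∧ ¬vld ∨ sel)) ∧ (¬sel ∨ sel)   — distribution
= ¬(¬req ∨ ¬(sel ∧ ¬vld ∨ sel)) ∧ (¬sel ∨ sel)   — complement / identity
= req ∧ (sel ∧ ¬vld ∨ sel) ∧ (¬sel ∨ sel)   — De Morgan
= req ∧ sel ∧ (¬sel ∨ sel)   — absorption
= req ∧ sel   — complement / identity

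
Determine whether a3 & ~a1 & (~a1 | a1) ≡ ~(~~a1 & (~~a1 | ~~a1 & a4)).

E1: a3 & ~a1 & (~a1 | a1)
    = a3 & ~a1   (complement / identity)
E2: ~(~~a1 & (~~a1 | ~~a1 & a4))
    = ~(~~a1 & ~~a1)   (absorption)
    = ~~~a1   (idempotence)
    = ~a1   (double negation)
These differ: at a1=0, a3=0, a4=0, E1 = 0 but E2 = 1.

No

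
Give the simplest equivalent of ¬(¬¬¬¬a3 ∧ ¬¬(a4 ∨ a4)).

¬(¬¬¬¬a3 ∧ ¬¬(a4 ∨ a4))
= ¬¬¬a3 ∨ ¬(a4 ∨ a4)   — De Morgan
= ¬¬¬a3 ∨ ¬a4   — idempotence
= ¬a3 ∨ ¬a4   — double negation

¬a3 ∨ ¬a4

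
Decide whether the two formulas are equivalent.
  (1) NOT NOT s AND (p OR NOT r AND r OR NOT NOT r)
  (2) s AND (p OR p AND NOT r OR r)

E1: NOT NOT s AND (p OR NOT r AND r OR NOT NOT r)
    = NOT NOT s AND (p OR NOT r AND r OR r)   [double negation]
    = s AND (p OR NOT r AND r OR r)   [double negation]
    = s AND (p OR r)   [complement / identity]
E2: s AND (p OR p AND NOT r OR r)
    = s AND (p OR r)   [absorption]
Both reduce to s AND (p OR r), so they are equivalent.

Yes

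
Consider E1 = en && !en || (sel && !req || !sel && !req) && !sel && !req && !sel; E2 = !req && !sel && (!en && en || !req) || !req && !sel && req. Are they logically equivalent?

E1: en && !en || (sel && !req || !sel && !req) && !sel && !req && !sel
    = (sel && !req || !sel && !req) && !sel && !req && !sel
    = !req && !sel && !req && !sel
    = !req && !sel
E2: !req && !sel && (!en && en || !req) || !req && !sel && req
    = !req && !sel && !req || !req && !sel && req
    = !req && !sel
Both reduce to !req && !sel, so they are equivalent.

Yes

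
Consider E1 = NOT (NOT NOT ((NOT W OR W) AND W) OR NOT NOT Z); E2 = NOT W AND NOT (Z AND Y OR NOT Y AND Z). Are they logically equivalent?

Yes

E1: NOT (NOT NOT ((NOT W OR W) AND W) OR NOT NOT Z)
    = NOT (NOT NOT W OR NOT NOT Z)   [complement / identity]
    = NOT W AND NOT Z   [De Morgan]
E2: NOT W AND NOT (Z AND Y OR NOT Y AND Z)
    = NOT W AND NOT Z   [distribution]
Both reduce to NOT W AND NOT Z, so they are equivalent.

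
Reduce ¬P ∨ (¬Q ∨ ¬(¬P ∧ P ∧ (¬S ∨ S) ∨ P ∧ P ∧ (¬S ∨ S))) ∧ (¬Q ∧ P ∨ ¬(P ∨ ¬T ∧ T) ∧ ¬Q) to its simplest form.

¬P ∨ ¬Q

¬P ∨ (¬Q ∨ ¬(¬P ∧ P ∧ (¬S ∨ S) ∨ P ∧ P ∧ (¬S ∨ S))) ∧ (¬Q ∧ P ∨ ¬(P ∨ ¬T ∧ T) ∧ ¬Q)
= ¬P ∨ (¬Q ∨ ¬(¬P ∧ P ∧ (¬S ∨ S) ∨ P ∧ P ∧ (¬S ∨ S))) ∧ (¬Q ∧ P ∨ ¬P ∧ ¬Q)   [complement / identity]
= ¬P ∨ (¬Q ∨ ¬(P ∧ (¬S ∨ S))) ∧ (¬Q ∧ P ∨ ¬P ∧ ¬Q)   [distribution]
= ¬P ∨ (¬Q ∨ ¬(P ∧ (¬S ∨ S))) ∧ ¬Q   [distribution]
= ¬P ∨ (¬Q ∨ ¬P) ∧ ¬Q   [complement / identity]
= ¬P ∨ ¬Q   [absorption]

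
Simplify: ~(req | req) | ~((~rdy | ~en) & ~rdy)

~(req | req) | ~((~rdy | ~en) & ~rdy)
= ~req | ~((~rdy | ~en) & ~rdy)   — idempotence
= ~req | ~~rdy   — absorption
= ~req | rdy   — double negation

~req | rdy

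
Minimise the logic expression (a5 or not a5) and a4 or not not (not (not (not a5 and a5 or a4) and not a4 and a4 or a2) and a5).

(a5 or not a5) and a4 or not not (not (not (not a5 and a5 or a4) and not a4 and a4 or a2) and a5)
= (a5 or not a5) and a4 or not not (not (not a4 and not a4 and a4 or a2) and a5)
= a4 or not not (not (not a4 and not a4 and a4 or a2) and a5)
= a4 or not not (not (not a4 and a4 or a2) and a5)
= a4 or not not (not a2 and a5)
= a4 or not a2 and a5

a4 or not a2 and a5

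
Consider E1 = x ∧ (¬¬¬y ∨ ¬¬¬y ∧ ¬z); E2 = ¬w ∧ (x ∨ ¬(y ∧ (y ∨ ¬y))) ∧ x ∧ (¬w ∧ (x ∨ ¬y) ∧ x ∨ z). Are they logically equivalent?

No

E1: x ∧ (¬¬¬y ∨ ¬¬¬y ∧ ¬z)
    = x ∧ ¬¬¬y   [absorption]
    = x ∧ ¬y   [double negation]
E2: ¬w ∧ (x ∨ ¬(y ∧ (y ∨ ¬y))) ∧ x ∧ (¬w ∧ (x ∨ ¬y) ∧ x ∨ z)
    = ¬w ∧ (x ∨ ¬y) ∧ x ∧ (¬w ∧ (x ∨ ¬y) ∧ x ∨ z)   [complement / identity]
    = ¬w ∧ (x ∨ ¬y) ∧ x   [absorption]
    = ¬w ∧ x   [absorption]
These differ: at w=1, x=1, y=0, z=1, E1 = 1 but E2 = 0.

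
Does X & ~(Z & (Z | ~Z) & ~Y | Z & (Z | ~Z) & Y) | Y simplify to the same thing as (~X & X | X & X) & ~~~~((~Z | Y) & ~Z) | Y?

E1: X & ~(Z & (Z | ~Z) & ~Y | Z & (Z | ~Z) & Y) | Y
    = X & ~(Z & (Z | ~Z)) | Y   — distribution
    = X & ~Z | Y   — complement / identity
E2: (~X & X | X & X) & ~~~~((~Z | Y) & ~Z) | Y
    = (~X & X | X & X) & ~~~~~Z | Y   — absorption
    = X & ~~~~~Z | Y   — distribution
    = X & ~~~Z | Y   — double negation
    = X & ~Z | Y   — double negation
Both reduce to X & ~Z | Y, so they are equivalent.

Yes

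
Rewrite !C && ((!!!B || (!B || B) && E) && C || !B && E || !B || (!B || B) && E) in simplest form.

!C && (!B || E)

!C && ((!!!B || (!B || B) && E) && C || !B && E || !B || (!B || B) && E)
= !C && ((!!!B || (!B || B) && E) && C || !B || (!B || B) && E)
= !C && ((!B || (!B || B) && E) && C || !B || (!B || B) && E)
= !C && (!B || (!B || B) && E)
= !C && (!B || E)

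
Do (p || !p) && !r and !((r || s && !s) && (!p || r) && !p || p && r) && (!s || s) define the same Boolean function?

Yes

E1: (p || !p) && !r
    = !r   (complement / identity)
E2: !((r || s && !s) && (!p || r) && !p || p && r) && (!s || s)
    = !(r && (!p || r) && !p || p && r) && (!s || s)   (complement / identity)
    = !(r && (!p || r) && !p || p && r)   (complement / identity)
    = !(r && !p || p && r)   (absorption)
    = !r   (distribution)
Both reduce to !r, so they are equivalent.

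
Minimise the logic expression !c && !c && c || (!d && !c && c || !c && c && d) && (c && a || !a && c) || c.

c

!c && !c && c || (!d && !c && c || !c && c && d) && (c && a || !a && c) || c
= !c && !c && c || (!d && !c && c || !c && c && d) && c || c   (distribution)
= !c && !c && c || !c && c && c || c   (distribution)
= !c && c || c   (distribution)
= c   (complement / identity)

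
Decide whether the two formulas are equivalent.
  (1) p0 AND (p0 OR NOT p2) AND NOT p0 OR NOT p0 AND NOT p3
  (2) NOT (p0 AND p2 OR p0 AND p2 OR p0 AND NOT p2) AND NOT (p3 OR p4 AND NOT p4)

Yes

E1: p0 AND (p0 OR NOT p2) AND NOT p0 OR NOT p0 AND NOT p3
    = p0 AND NOT p0 OR NOT p0 AND NOT p3   [absorption]
    = NOT p0 AND NOT p3   [complement / identity]
E2: NOT (p0 AND p2 OR p0 AND p2 OR p0 AND NOT p2) AND NOT (p3 OR p4 AND NOT p4)
    = NOT (p0 AND p2 OR p0) AND NOT (p3 OR p4 AND NOT p4)   [distribution]
    = NOT p0 AND NOT (p3 OR p4 AND NOT p4)   [absorption]
    = NOT p0 AND NOT p3   [complement / identity]
Both reduce to NOT p0 AND NOT p3, so they are equivalent.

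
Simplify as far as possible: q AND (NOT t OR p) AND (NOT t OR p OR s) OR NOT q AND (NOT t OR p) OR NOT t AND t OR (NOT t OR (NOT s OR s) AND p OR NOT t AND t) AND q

NOT t OR p

q AND (NOT t OR p) AND (NOT t OR p OR s) OR NOT q AND (NOT t OR p) OR NOT t AND t OR (NOT t OR (NOT s OR s) AND p OR NOT t AND t) AND q
= q AND (NOT t OR p) OR NOT q AND (NOT t OR p) OR NOT t AND t OR (NOT t OR (NOT s OR s) AND p OR NOT t AND t) AND q
= NOT t OR p OR NOT t AND t OR (NOT t OR (NOT s OR s) AND p OR NOT t AND t) AND q
= NOT t OR p OR NOT t AND t OR (NOT t OR p OR NOT t AND t) AND q
= NOT t OR p OR NOT t AND t
= NOT t OR p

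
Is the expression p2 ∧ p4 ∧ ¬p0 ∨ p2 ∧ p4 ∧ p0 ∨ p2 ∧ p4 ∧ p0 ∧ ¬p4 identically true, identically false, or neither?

p2 ∧ p4 ∧ ¬p0 ∨ p2 ∧ p4 ∧ p0 ∨ p2 ∧ p4 ∧ p0 ∧ ¬p4
= p2 ∧ p4 ∧ ¬p0 ∨ p2 ∧ p4 ∧ p0   (absorption)
= p2 ∧ p4   (distribution)
This depends on p2, p4, so it is not a constant.

neither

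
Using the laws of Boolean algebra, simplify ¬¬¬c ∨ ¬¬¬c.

¬c

¬¬¬c ∨ ¬¬¬c
= ¬¬¬c
= ¬c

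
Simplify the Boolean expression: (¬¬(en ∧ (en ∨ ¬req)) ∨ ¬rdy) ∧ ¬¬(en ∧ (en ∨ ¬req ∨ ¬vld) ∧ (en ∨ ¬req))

en

(¬¬(en ∧ (en ∨ ¬req)) ∨ ¬rdy) ∧ ¬¬(en ∧ (en ∨ ¬req ∨ ¬vld) ∧ (en ∨ ¬req))
= (¬¬(en ∧ (en ∨ ¬req)) ∨ ¬rdy) ∧ ¬¬(en ∧ (en ∨ ¬req))
= ¬¬(en ∧ (en ∨ ¬req))
= ¬¬en
= en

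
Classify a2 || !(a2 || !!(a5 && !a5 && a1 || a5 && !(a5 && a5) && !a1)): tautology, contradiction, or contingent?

tautology

a2 || !(a2 || !!(a5 && !a5 && a1 || a5 && !(a5 && a5) && !a1))
= a2 || !(a2 || a5 && !a5 && a1 || a5 && !(a5 && a5) && !a1)
= a2 || !(a2 || a5 && !a5 && a1 || a5 && !a5 && !a1)
= a2 || !(a2 || a5 && !a5)
= a2 || !a2
= true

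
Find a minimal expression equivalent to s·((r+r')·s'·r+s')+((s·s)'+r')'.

s·((r+r')·s'·r+s')+((s·s)'+r')'
= s·(s'·r+s')+((s·s)'+r')'   [complement / identity]
= s·(s'·r+s')+s·s·r   [De Morgan]
= s·(s'·r+s')+s·r   [idempotence]
= s·s'+s·r   [absorption]
= s·r   [complement / identity]

s·r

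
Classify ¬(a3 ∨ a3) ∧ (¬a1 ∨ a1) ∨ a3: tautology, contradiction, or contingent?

tautology

¬(a3 ∨ a3) ∧ (¬a1 ∨ a1) ∨ a3
= ¬a3 ∧ (¬a1 ∨ a1) ∨ a3   (idempotence)
= ¬a3 ∨ a3   (complement / identity)
= True   (complement)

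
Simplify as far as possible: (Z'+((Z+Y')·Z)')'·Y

(Z'+((Z+Y')·Z)')'·Y
= Z·(Z+Y')·Z·Y
= Z·Z·Y
= Z·Y

Z·Y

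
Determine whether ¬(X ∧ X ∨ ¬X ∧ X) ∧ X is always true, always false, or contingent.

¬(X ∧ X ∨ ¬X ∧ X) ∧ X
= ¬X ∧ X   [distribution]
= False   [complement]

always false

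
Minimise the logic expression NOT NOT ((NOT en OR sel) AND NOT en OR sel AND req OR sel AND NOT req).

NOT NOT ((NOT en OR sel) AND NOT en OR sel AND req OR sel AND NOT req)
= NOT NOT ((NOT en OR sel) AND NOT en OR sel)   (distribution)
= NOT NOT (NOT en OR sel)   (absorption)
= NOT en OR sel   (double negation)

NOT en OR sel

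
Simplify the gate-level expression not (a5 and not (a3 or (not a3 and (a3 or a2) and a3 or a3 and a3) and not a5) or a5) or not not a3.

not (a5 and not (a3 or (not a3 and (a3 or a2) and a3 or a3 and a3) and not a5) or a5) or not not a3
= not (a5 and not (a3 or (not a3 and a3 or a3 and a3) and not a5) or a5) or not not a3   [absorption]
= not (a5 and not (a3 or a3 and not a5) or a5) or not not a3   [distribution]
= not (a5 and not a3 or a5) or not not a3   [absorption]
= not a5 or not not a3   [absorption]
= not a5 or a3   [double negation]

not a5 or a3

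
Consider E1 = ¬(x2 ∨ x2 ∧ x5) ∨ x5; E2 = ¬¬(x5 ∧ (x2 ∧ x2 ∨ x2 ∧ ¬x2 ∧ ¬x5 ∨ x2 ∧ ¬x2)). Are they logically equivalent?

No

E1: ¬(x2 ∨ x2 ∧ x5) ∨ x5
    = ¬x2 ∨ x5
E2: ¬¬(x5 ∧ (x2 ∧ x2 ∨ x2 ∧ ¬x2 ∧ ¬x5 ∨ x2 ∧ ¬x2))
    = ¬¬(x5 ∧ (x2 ∧ x2 ∨ x2 ∧ ¬x2))
    = ¬¬(x5 ∧ x2)
    = x5 ∧ x2
These differ: at x2=0, x5=0, E1 = 1 but E2 = 0.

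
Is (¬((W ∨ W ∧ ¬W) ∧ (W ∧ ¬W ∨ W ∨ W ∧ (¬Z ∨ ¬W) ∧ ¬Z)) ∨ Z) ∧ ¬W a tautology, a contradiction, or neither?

neither

(¬((W ∨ W ∧ ¬W) ∧ (W ∧ ¬W ∨ W ∨ W ∧ (¬Z ∨ ¬W) ∧ ¬Z)) ∨ Z) ∧ ¬W
= (¬((W ∨ W ∧ ¬W) ∧ (W ∧ ¬W ∨ W ∨ W ∧ ¬Z)) ∨ Z) ∧ ¬W   (absorption)
= (¬((W ∨ W ∧ ¬W) ∧ (W ∧ ¬W ∨ W)) ∨ Z) ∧ ¬W   (absorption)
= (¬(W ∧ ¬W ∨ W ∧ W) ∨ Z) ∧ ¬W   (distribution)
= (¬W ∨ Z) ∧ ¬W   (distribution)
= ¬W   (absorption)
This depends on W, so it is not a constant.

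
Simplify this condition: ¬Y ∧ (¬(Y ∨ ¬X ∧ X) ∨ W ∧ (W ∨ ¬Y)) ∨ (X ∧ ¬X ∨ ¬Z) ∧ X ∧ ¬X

¬Y

¬Y ∧ (¬(Y ∨ ¬X ∧ X) ∨ W ∧ (W ∨ ¬Y)) ∨ (X ∧ ¬X ∨ ¬Z) ∧ X ∧ ¬X
= ¬Y ∧ (¬Y ∨ W ∧ (W ∨ ¬Y)) ∨ (X ∧ ¬X ∨ ¬Z) ∧ X ∧ ¬X   [complement / identity]
= ¬Y ∧ (¬Y ∨ W ∧ (W ∨ ¬Y)) ∨ X ∧ ¬X   [absorption]
= ¬Y ∧ (¬Y ∨ W) ∨ X ∧ ¬X   [absorption]
= ¬Y ∨ X ∧ ¬X   [absorption]
= ¬Y   [complement / identity]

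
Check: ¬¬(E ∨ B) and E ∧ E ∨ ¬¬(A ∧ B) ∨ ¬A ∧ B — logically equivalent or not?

Yes

E1: ¬¬(E ∨ B)
    = E ∨ B
E2: E ∧ E ∨ ¬¬(A ∧ B) ∨ ¬A ∧ B
    = E ∨ ¬¬(A ∧ B) ∨ ¬A ∧ B
    = E ∨ A ∧ B ∨ ¬A ∧ B
    = E ∨ B
Both reduce to E ∨ B, so they are equivalent.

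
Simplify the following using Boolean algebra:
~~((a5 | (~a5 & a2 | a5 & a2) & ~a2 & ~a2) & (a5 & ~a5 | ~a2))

~~((a5 | (~a5 & a2 | a5 & a2) & ~a2 & ~a2) & (a5 & ~a5 | ~a2))
= ~~((a5 | (~a5 & a2 | a5 & a2) & ~a2 & ~a2) & ~a2)   — complement / identity
= ~~((a5 | a2 & ~a2 & ~a2) & ~a2)   — distribution
= ~~((a5 | a2 & ~a2) & ~a2)   — idempotence
= (a5 | a2 & ~a2) & ~a2   — double negation
= a5 & ~a2   — complement / identity

a5 & ~a2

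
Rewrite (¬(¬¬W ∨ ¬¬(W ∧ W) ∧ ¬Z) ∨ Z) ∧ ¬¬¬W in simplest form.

(¬(¬¬W ∨ ¬¬(W ∧ W) ∧ ¬Z) ∨ Z) ∧ ¬¬¬W
= (¬(¬¬W ∨ ¬¬W ∧ ¬Z) ∨ Z) ∧ ¬¬¬W   — idempotence
= (¬¬¬W ∨ Z) ∧ ¬¬¬W   — absorption
= ¬¬¬W   — absorption
= ¬W   — double negation

¬W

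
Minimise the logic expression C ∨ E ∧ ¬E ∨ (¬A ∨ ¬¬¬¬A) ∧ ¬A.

C ∨ E ∧ ¬E ∨ (¬A ∨ ¬¬¬¬A) ∧ ¬A
= C ∨ E ∧ ¬E ∨ (¬A ∨ ¬¬A) ∧ ¬A   [double negation]
= C ∨ (¬A ∨ ¬¬A) ∧ ¬A   [complement / identity]
= C ∨ (¬A ∨ A) ∧ ¬A   [double negation]
= C ∨ ¬A   [complement / identity]

C ∨ ¬A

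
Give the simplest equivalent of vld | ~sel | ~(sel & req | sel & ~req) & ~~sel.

vld | ~sel

vld | ~sel | ~(sel & req | sel & ~req) & ~~sel
= vld | ~sel | ~sel & ~~sel
= vld | ~sel | ~sel & sel
= vld | ~sel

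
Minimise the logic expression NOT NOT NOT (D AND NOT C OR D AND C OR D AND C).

NOT D

NOT NOT NOT (D AND NOT C OR D AND C OR D AND C)
= NOT NOT NOT (D OR D AND C)
= NOT NOT NOT D
= NOT D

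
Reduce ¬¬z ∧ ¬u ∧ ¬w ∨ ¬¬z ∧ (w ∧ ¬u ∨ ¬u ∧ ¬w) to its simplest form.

z ∧ ¬u

¬¬z ∧ ¬u ∧ ¬w ∨ ¬¬z ∧ (w ∧ ¬u ∨ ¬u ∧ ¬w)
= ¬¬z ∧ ¬u ∧ ¬w ∨ ¬¬z ∧ ¬u   [distribution]
= ¬¬z ∧ ¬u   [absorption]
= z ∧ ¬u   [double negation]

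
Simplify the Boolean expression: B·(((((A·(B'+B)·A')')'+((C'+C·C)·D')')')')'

B·D'

B·(((((A·(B'+B)·A')')'+((C'+C·C)·D')')')')'
= B·(((((A·(B'+B)·A')')'+((C'+C)·D')')')')'   — idempotence
= B·(((((A·(B'+B)·A')')'+(D')')')')'   — complement / identity
= B·(((A·(B'+B)·A')'·D')')'   — De Morgan
= B·(((A·A')'·D')')'   — complement / identity
= B·(A·A'+D)'   — De Morgan
= B·D'   — complement / identity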